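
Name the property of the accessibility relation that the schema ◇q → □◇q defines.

the Euclidean property: ∀x ∀y ∀z (Rxy ∧ Rxz → Ryz)

Suppose ◇q→□◇q is valid. Take Rxy, Rxz and set V(q)={y}. Then ◇q at x, so □◇q at x, so ◇q at z, so some w with Rzw has q; w=y, i.e. Rzy. By symmetry of the argument, Ryz.
Conversely, any frame satisfying ∀x ∀y ∀z (Rxy ∧ Rxz → Ryz) validates the schema.
So the correspondent is the Euclidean property.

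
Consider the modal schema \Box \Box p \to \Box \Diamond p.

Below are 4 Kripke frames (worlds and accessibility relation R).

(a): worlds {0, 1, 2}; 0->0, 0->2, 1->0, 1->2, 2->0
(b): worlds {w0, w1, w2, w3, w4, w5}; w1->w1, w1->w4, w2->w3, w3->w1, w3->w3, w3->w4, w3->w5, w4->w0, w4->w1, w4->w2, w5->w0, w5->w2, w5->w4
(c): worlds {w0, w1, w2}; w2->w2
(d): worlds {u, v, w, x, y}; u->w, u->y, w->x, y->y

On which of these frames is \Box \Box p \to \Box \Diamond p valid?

(a), (c)

This is the axiom for a generalized confluence (Geach) condition; its first-order frame correspondent is \forall x \forall z (xRz \to \exists w (x R^2 w \wedge zRw)).
(a): satisfies the condition.
(b): fails — w4Rw0 but no w with w4R²w and w0Rw.
(c): satisfies the condition.
(d): fails — wRx but no t with wR²t and xRt.
Valid on: (a), (c).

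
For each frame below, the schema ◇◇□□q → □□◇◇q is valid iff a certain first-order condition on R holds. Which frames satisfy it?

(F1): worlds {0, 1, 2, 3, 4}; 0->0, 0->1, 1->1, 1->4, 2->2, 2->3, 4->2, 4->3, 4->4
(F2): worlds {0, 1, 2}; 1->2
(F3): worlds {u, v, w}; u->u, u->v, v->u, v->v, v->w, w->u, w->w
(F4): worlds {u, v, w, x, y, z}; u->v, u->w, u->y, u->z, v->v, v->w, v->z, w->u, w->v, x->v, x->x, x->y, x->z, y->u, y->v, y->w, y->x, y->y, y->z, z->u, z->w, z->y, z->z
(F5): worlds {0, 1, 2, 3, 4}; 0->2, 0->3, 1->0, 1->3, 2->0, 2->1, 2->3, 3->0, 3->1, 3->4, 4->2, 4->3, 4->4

(F2), (F3), (F4), (F5)

Frame correspondent (Sahlqvist): ∀x ∀y ∀z ((xR²y ∧ xR²z) → ∃w (yR²w ∧ zR²w)) — i.e. a generalized confluence (Geach) condition.
(F1): fails — 1R²1, 1R²3 but no w with 1R²w and 3R²w.
(F2): holds.
(F3): holds.
(F4): holds.
(F5): holds.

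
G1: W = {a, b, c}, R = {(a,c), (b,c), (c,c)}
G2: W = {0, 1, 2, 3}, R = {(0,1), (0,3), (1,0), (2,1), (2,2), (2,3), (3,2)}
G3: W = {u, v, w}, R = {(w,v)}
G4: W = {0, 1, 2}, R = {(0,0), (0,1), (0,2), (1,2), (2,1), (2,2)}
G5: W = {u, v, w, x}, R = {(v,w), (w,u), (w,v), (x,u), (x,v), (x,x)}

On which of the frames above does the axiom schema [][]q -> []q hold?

G1, G4

This is the axiom for density; its first-order frame correspondent is forall x forall y (Rxy -> exists z (Rxz & Rzy)).
G1: holds.
G2: fails — R10 but no z with R1z and Rz0.
G3: fails — Rwv but no z with Rwz and Rzv.
G4: holds.
G5: fails — Rwu but no z with Rwz and Rzu.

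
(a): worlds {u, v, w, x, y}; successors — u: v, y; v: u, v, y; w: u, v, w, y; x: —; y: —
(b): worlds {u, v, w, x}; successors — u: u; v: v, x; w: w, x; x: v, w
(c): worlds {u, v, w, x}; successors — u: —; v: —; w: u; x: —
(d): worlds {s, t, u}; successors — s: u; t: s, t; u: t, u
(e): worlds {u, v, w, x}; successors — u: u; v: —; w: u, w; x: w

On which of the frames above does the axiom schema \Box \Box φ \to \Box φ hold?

(a), (b), (d), (e)

The schema corresponds to density: \forall x \forall y (Rxy \to \exists z (Rxz \wedge Rzy)).
(a): condition met.
(b): condition met.
(c): fails — Rwu but no z with Rwz and Rzu.
(d): condition met.
(e): condition met.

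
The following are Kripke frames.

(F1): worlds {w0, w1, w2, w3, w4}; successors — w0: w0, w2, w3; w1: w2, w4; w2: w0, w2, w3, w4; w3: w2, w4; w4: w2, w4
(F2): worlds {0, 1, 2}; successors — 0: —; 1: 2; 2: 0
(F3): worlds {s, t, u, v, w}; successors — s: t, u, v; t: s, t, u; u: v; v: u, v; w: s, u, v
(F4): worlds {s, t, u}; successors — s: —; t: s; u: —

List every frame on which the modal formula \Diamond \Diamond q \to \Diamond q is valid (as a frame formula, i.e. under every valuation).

(F4)

This is the axiom for transitivity; its first-order frame correspondent is \forall x \forall y \forall z (Rxy \wedge Ryz \to Rxz).
(F1): fails — Rw1w2 and Rw2w0 but not Rw1w0.
(F2): fails — R12 and R20 but not R10.
(F3): fails — Ruv and Rvu but not Ruu.
(F4): satisfies the condition.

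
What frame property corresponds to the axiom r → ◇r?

Reflexivity

Replacing r by ¬r and contraposing gives the equivalent schema □r → r.
Suppose □r→r is valid. At any x set V(r)={w : Rxw}. Then □r holds at x, so r holds at x, i.e. Rxx.
Conversely, any frame satisfying ∀x Rxx validates the schema.
Frame condition: ∀x Rxx.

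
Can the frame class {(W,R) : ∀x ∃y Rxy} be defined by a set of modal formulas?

The condition is seriality. A defining modal formula is □r → ◇r.
Suppose □r→◇r is valid. At any x set V(r)=W. Then □r at x, so ◇r at x, so x has a successor.

Yes, by □r → ◇r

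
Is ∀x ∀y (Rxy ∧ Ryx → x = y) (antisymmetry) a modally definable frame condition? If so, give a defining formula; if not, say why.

No — not modally definable

If a class were modally definable it would be closed under surjective bounded morphisms (Goldblatt–Thomason).
The 8-cycle (worlds 0,1,2,3,4,5,6,7 with 0→1→2→3→4→5→6→7→0) is antisymmetric. Sending even-indexed worlds to s and odd-indexed worlds to t is a surjective bounded morphism onto the two-world frame with s↔t, which is not antisymmetric.
So no modal formula (or set of formulas) defines exactly the antisymmetric frames.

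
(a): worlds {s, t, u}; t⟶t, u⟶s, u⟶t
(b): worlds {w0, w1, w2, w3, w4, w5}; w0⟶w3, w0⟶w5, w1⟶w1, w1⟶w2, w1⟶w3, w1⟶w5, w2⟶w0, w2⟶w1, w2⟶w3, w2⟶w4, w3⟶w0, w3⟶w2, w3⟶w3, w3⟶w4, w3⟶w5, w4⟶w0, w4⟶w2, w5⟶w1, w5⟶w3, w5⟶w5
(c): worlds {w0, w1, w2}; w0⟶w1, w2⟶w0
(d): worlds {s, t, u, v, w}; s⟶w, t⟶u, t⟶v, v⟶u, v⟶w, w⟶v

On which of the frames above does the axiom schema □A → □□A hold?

Frame correspondent (Sahlqvist): ∀x ∀y ∀z (Rxy ∧ Ryz → Rxz) — i.e. transitivity.
(a): condition met.
(b): fails — Rw1w3 and Rw3w4 but not Rw1w4.
(c): fails — Rw2w0 and Rw0w1 but not Rw2w1.
(d): fails — Rtv and Rvw but not Rtw.
Valid on: (a).

(a)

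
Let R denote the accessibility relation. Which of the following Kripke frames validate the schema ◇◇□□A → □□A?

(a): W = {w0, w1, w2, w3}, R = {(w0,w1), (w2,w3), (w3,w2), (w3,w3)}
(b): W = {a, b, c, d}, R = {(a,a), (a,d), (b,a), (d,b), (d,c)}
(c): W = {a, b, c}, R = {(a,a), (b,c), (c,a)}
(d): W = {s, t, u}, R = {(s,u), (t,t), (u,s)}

This is the axiom for a generalized confluence (Geach) condition; its first-order frame correspondent is ∀x ∀y ∀z ((xR²y ∧ xR²z) → ∃w (yR²w ∧ z = w)).
(a): condition met.
(b): fails — aR²b, aR²b but no w with bR²w and b=w.
(c): condition met.
(d): condition met.

(a), (c), (d)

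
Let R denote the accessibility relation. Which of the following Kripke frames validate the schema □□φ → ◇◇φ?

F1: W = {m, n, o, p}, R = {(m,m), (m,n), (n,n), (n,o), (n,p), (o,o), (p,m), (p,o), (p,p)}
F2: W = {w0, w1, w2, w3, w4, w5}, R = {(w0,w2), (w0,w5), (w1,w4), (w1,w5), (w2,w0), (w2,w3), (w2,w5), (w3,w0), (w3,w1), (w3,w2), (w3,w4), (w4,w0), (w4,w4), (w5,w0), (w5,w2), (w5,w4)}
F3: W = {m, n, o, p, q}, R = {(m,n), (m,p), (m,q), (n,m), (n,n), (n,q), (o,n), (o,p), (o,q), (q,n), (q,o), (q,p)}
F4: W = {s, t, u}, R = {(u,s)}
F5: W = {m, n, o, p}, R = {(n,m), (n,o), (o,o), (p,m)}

F1, F2

This is the axiom for a generalized confluence (Geach) condition; its first-order frame correspondent is ∀x ∃w (xR²w ∧ xR²w).
F1: ✓.
F2: ✓.
F3: fails — at p but no w with pR²w and pR²w.
F4: fails — at s but no w with sR²w and sR²w.
F5: fails — at m but no w with mR²w and mR²w.
Valid on: F1, F2.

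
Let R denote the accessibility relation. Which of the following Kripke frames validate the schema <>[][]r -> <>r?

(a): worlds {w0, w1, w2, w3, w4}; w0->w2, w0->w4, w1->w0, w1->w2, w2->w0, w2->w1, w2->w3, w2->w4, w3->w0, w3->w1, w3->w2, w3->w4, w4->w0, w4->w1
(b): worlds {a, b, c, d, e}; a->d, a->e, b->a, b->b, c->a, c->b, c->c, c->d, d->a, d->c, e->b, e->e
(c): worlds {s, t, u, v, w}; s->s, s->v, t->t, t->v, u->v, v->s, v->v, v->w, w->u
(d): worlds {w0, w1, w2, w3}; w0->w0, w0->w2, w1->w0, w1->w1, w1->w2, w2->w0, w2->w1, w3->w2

The schema corresponds to a generalized confluence (Geach) condition: forall x forall y (xRy -> exists w (y R^2 w & xRw)).
(a): satisfies the condition.
(b): satisfies the condition.
(c): fails — wRu but no w* with uR²w* and wRw*.
(d): satisfies the condition.

(a), (b), (d)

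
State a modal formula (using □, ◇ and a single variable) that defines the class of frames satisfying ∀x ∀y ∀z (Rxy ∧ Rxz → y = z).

This is partial functionality; the standard corresponding axiom is CD: ◇s → □s.
Suppose ◇s→□s is valid. Take Rxy, Rxz and set V(s)={y}. Then ◇s at x, so □s at x, so s at z, i.e. z=y.

◇s → □s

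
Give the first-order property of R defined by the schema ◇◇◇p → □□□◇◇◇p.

This is a Sahlqvist (Geach-type) schema ◇^3□^0p → □^3◇^3p.
Minimal-valuation argument: fix x; take any y with xR^3y and any z with xR^3z. Set V(p) to the set of worlds R-reachable from y in exactly 0 steps. Then □^0p holds at y, so the antecedent holds at x; validity forces ◇^3p at z, giving a w with zR^3w and yR^0w.
First-order correspondent: ∀x ∀y ∀z ((xR³y ∧ xR³z) → ∃w (y = w ∧ zR³w)).

∀x ∀y ∀z ((xR³y ∧ xR³z) → ∃w (y = w ∧ zR³w))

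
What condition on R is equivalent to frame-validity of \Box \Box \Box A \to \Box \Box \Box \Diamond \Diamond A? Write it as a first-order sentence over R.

This is a Sahlqvist (Geach-type) schema ◇^0□^3A → □^3◇^2A.
Minimal-valuation argument: fix x; take any y with xR^0y and any z with xR^3z. Set V(A) to the set of worlds R-reachable from y in exactly 3 steps. Then □^3A holds at y, so the antecedent holds at x; validity forces ◇^2A at z, giving a w with zR^2w and yR^3w.
First-order correspondent: \forall x \forall z (x R^3 z \to \exists w (x R^3 w \wedge z R^2 w)).

\forall x \forall z (x R^3 z \to \exists w (x R^3 w \wedge z R^2 w))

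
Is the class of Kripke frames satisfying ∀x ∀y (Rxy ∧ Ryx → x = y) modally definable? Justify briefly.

Any modally definable frame class is closed under surjective bounded morphisms.
The 4-cycle (worlds s,t,u,v with s→t→u→v→s) is antisymmetric. Sending even-indexed worlds to a and odd-indexed worlds to b is a surjective bounded morphism onto the two-world frame with a↔b, which is not antisymmetric.
So no modal formula (or set of formulas) defines exactly the antisymmetric frames.

Not definable by any modal formula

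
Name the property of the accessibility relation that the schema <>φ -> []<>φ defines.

the Euclidean property

This schema is the 5 axiom.
It corresponds to the Euclidean property: forall x forall y forall z (Rxy & Rxz -> Ryz).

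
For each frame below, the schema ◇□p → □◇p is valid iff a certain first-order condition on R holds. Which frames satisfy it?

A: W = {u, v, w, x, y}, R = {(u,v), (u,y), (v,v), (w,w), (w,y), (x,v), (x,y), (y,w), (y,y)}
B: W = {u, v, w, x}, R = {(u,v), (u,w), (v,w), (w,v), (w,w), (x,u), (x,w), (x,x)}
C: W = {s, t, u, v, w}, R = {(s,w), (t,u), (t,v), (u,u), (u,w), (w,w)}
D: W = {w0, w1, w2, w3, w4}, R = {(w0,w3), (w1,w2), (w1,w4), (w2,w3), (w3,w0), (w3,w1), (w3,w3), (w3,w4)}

Frame correspondent (Sahlqvist): ∀x ∀y ∀z (Rxy ∧ Rxz → ∃w (Ryw ∧ Rzw)) — i.e. convergence.
A: fails — Ruv and Ruy but v and y have no common successor.
B: condition met.
C: fails — Rtv and Rtv but v and v have no common successor.
D: fails — Rw1w2 and Rw1w4 but w2 and w4 have no common successor.
Valid on: B.

B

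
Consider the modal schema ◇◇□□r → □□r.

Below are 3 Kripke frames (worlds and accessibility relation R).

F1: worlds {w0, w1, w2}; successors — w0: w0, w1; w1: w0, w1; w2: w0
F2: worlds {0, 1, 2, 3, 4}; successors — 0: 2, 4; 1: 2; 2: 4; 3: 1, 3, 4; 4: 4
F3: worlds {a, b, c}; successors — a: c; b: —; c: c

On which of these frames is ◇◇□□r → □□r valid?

This is the axiom for a generalized confluence (Geach) condition; its first-order frame correspondent is ∀x ∀y ∀z ((xR²y ∧ xR²z) → ∃w (yR²w ∧ z = w)).
F1: condition met.
F2: fails — 3R²1, 3R²1 but no w with 1R²w and 1=w.
F3: condition met.

F1, F3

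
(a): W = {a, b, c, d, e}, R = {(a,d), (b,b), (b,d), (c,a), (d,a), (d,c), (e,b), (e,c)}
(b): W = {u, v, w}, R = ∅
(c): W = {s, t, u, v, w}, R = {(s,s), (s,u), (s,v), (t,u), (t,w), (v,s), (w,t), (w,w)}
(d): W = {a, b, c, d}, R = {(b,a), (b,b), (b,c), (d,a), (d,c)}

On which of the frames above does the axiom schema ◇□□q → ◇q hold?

(b)

Frame correspondent (Sahlqvist): ∀x ∀y (xRy → ∃w (yR²w ∧ xRw)) — i.e. a generalized confluence (Geach) condition.
(a): fails — dRc but no w with cR²w and dRw.
(b): holds.
(c): fails — sRu but no w* with uR²w* and sRw*.
(d): fails — bRa but no w with aR²w and bRw.
Valid on: (b).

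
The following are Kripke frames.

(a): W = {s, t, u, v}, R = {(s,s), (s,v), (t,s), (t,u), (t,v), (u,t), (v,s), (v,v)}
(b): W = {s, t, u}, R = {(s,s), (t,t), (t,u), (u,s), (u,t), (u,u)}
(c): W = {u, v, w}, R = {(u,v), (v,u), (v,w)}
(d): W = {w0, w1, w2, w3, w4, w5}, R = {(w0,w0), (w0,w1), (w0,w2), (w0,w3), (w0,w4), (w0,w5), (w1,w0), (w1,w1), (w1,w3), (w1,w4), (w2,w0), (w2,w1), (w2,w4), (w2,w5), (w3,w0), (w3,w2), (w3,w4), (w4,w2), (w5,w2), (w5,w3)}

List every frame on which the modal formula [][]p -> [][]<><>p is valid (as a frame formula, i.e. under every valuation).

(a), (b), (d)

The schema corresponds to a generalized confluence (Geach) condition: forall x forall z (x R^2 z -> exists w (x R^2 w & z R^2 w)).
(a): condition met.
(b): condition met.
(c): fails — uR²w but no t with uR²t and wR²t.
(d): condition met.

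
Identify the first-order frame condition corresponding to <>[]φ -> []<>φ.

convergence

Suppose ◇□φ→□◇φ is valid. Take Rxy, Rxz and set V(φ)={w : Ryw}. Then □φ at y so ◇□φ at x, so □◇φ at x, so ◇φ at z, giving w with Rzw and Ryw.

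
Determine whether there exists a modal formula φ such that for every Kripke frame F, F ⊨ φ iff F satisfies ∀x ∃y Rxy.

Definable; □p → ◇p defines it

The condition is seriality. A defining modal formula is □p → ◇p.
Suppose □p→◇p is valid. At any x set V(p)=W. Then □p at x, so ◇p at x, so x has a successor.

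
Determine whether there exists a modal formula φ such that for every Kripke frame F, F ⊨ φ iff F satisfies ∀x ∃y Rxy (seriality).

Yes — defined by □q → ◇q

The condition is seriality. A defining modal formula is □q → ◇q.
Suppose □q→◇q is valid. At any x set V(q)=W. Then □q at x, so ◇q at x, so x has a successor.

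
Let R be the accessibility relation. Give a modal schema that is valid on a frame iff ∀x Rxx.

A defining formula is □s → s (the T axiom).
Suppose □s→s is valid. At any x set V(s)={w : Rxw}. Then □s holds at x, so s holds at x, i.e. Rxx.

□s → s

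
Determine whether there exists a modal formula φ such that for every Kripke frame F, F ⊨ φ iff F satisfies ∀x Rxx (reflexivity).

Yes — defined by □q → q

This is a Sahlqvist condition; the T axiom □q → q defines it.
Suppose □q→q is valid. At any x set V(q)={w : Rxw}. Then □q holds at x, so q holds at x, i.e. Rxx.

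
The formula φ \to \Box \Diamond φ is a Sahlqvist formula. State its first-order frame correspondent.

symmetry: \forall x \forall y (Rxy \to Ryx)

This schema is the B axiom.
It corresponds to symmetry: \forall x \forall y (Rxy \to Ryx).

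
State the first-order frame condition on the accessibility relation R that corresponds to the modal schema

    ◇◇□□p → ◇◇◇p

This is a Sahlqvist (Geach-type) schema ◇^2□^2p → □^0◇^3p.
First-order correspondent: ∀x ∀y (xR²y → ∃w (yR²w ∧ xR³w)).

∀x ∀y (xR²y → ∃w (yR²w ∧ xR³w))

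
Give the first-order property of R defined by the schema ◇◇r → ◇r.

∀x ∀y (xR²y → ∃w (y = w ∧ xRw))

This is a Sahlqvist (Geach-type) schema ◇^2□^0r → □^0◇^1r.
Minimal-valuation argument: fix x; take any y with xR^2y and any z with xR^0z. Set V(r) to the set of worlds R-reachable from y in exactly 0 steps. Then □^0r holds at y, so the antecedent holds at x; validity forces ◇^1r at z, giving a w with zR^1w and yR^0w.
First-order correspondent: ∀x ∀y (xR²y → ∃w (y = w ∧ xRw)).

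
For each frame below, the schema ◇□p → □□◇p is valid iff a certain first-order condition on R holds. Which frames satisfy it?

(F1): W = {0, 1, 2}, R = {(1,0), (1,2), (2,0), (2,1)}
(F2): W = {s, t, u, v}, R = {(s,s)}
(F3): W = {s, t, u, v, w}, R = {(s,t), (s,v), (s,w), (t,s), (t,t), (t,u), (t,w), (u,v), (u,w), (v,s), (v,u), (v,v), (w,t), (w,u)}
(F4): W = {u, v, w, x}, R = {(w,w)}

Frame correspondent (Sahlqvist): ∀x ∀y ∀z ((xRy ∧ xR²z) → ∃w (yRw ∧ zRw)) — i.e. a generalized confluence (Geach) condition.
(F1): fails — 1R0, 1R²0 but no w with 0Rw and 0Rw.
(F2): ✓.
(F3): fails — sRw, sR²u but no w* with wRw* and uRw*.
(F4): ✓.
Valid on: (F2), (F4).

(F2), (F4)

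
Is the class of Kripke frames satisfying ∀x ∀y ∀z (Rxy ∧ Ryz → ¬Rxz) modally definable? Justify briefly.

Modal frame validity is preserved under surjective bounded morphisms.
The 5-cycle (worlds a,b,c,d,e with a→b→c→d→e→a) is intransitive. Mapping every world to a single reflexive point • is a surjective bounded morphism; the reflexive point is not intransitive (R••∧R•• but R••).
So the class is not modally definable.

Not definable by any modal formula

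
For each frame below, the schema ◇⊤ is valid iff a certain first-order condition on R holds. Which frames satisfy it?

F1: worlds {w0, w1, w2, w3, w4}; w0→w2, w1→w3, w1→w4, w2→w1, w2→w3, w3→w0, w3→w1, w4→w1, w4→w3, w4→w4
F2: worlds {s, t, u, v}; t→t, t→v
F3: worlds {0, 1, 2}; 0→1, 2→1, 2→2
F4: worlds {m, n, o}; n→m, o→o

F1

Frame correspondent (Sahlqvist): ∀x ∃y Rxy — i.e. seriality.
F1: holds.
F2: fails — world s has no successor.
F3: fails — world 1 has no successor.
F4: fails — world m has no successor.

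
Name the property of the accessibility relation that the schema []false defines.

This is the Ver axiom.
It corresponds to emptiness of R: forall x forall y ~Rxy.

emptiness of R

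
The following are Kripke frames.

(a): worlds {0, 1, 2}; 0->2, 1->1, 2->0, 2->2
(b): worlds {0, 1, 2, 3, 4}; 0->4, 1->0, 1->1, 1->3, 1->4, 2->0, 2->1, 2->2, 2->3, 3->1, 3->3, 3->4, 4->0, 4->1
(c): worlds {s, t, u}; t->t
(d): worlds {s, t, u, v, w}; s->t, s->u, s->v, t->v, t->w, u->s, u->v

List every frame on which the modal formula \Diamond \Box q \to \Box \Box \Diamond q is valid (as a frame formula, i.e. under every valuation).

(a), (c)

The schema corresponds to a generalized confluence (Geach) condition: \forall x \forall y \forall z ((xRy \wedge x R^2 z) \to \exists w (yRw \wedge zRw)).
(a): satisfies the condition.
(b): fails — 0R4, 0R²0 but no w with 4Rw and 0Rw.
(c): satisfies the condition.
(d): fails — sRt, sR²v but no w* with tRw* and vRw*.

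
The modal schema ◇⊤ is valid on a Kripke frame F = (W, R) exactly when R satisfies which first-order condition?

◇⊤ holds at w iff w has a successor, so frame-validity of ◇⊤ is exactly seriality. Equivalently via □ψ → ◇ψ:
Suppose □ψ→◇ψ is valid. At any x set V(ψ)=W. Then □ψ at x, so ◇ψ at x, so x has a successor.
Conversely, on a frame with seriality the schema holds at every world under every valuation.
Frame condition: ∀x ∃y Rxy.

seriality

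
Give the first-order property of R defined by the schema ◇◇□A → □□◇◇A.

This is a Sahlqvist (Geach-type) schema ◇^2□^1A → □^2◇^2A.
Minimal-valuation argument: fix x; take any y with xR^2y and any z with xR^2z. Set V(A) to the set of worlds R-reachable from y in exactly 1 step. Then □^1A holds at y, so the antecedent holds at x; validity forces ◇^2A at z, giving a w with zR^2w and yR^1w.
First-order correspondent: ∀x ∀y ∀z ((xR²y ∧ xR²z) → ∃w (yRw ∧ zR²w)).

∀x ∀y ∀z ((xR²y ∧ xR²z) → ∃w (yRw ∧ zR²w))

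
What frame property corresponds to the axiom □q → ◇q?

seriality: ∀x ∃y Rxy

Suppose □q→◇q is valid. At any x set V(q)=W. Then □q at x, so ◇q at x, so x has a successor.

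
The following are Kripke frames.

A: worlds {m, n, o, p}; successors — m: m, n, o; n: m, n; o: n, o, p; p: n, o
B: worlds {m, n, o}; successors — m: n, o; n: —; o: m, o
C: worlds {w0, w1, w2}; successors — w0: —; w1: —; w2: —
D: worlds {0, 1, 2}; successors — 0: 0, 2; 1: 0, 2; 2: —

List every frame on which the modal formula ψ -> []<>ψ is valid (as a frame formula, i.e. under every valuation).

C

This is the axiom for symmetry; its first-order frame correspondent is forall x forall y (Rxy -> Ryx).
A: fails — Ron but not Rno.
B: fails — Rmn but not Rnm.
C: ✓.
D: fails — R10 but not R01.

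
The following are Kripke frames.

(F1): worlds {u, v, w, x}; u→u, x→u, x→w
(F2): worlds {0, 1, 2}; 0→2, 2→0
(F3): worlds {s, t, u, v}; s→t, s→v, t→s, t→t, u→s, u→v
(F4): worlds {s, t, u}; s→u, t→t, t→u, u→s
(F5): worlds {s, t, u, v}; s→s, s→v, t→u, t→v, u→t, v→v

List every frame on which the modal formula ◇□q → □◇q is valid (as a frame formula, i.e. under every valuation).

(F2)

This is the axiom for convergence; its first-order frame correspondent is ∀x ∀y ∀z (Rxy ∧ Rxz → ∃w (Ryw ∧ Rzw)).
(F1): fails — Rxw and Rxw but w and w have no common successor.
(F2): satisfies the condition.
(F3): fails — Rsv and Rsv but v and v have no common successor.
(F4): fails — Rtu and Rtt but u and t have no common successor.
(F5): fails — Rtv and Rtu but v and u have no common successor.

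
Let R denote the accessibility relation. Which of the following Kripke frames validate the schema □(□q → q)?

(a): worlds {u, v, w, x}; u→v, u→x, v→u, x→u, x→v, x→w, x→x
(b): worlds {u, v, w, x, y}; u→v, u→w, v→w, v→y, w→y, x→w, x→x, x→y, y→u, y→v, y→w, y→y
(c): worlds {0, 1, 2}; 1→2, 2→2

This is the axiom for shift-reflexivity; its first-order frame correspondent is ∀x ∀y (Rxy → Ryy).
(a): fails — Ruv but not Rvv.
(b): fails — Ruv but not Rvv.
(c): condition met.
Valid on: (c).

(c)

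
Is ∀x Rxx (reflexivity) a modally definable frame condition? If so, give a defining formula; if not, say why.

Yes, by □p → p

Yes: it is reflexivity, defined by the T schema □p → p.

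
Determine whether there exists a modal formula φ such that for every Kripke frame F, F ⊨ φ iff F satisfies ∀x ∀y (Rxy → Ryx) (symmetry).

Yes — defined by r → □◇r

The condition is symmetry. A defining modal formula is r → □◇r.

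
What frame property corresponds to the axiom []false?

□⊥ is valid iff no world has any successor (otherwise □⊥ fails at any world with one).

emptiness of R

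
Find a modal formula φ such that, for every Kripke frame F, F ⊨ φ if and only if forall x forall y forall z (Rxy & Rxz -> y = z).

This is partial functionality; the standard corresponding axiom is CD: ◇s → □s.
Suppose ◇s→□s is valid. Take Rxy, Rxz and set V(s)={y}. Then ◇s at x, so □s at x, so s at z, i.e. z=y.

◇s → □s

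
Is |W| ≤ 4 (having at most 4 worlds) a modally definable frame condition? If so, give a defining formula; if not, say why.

If a class were modally definable it would be closed under disjoint unions (Goldblatt–Thomason).
Any modal formula valid on each of 5 disjoint one-world frames is valid on their disjoint union (validity is preserved under disjoint unions). Each one-world frame has |W|=1≤4, but the union has |W|=5.
So the class is not modally definable.

No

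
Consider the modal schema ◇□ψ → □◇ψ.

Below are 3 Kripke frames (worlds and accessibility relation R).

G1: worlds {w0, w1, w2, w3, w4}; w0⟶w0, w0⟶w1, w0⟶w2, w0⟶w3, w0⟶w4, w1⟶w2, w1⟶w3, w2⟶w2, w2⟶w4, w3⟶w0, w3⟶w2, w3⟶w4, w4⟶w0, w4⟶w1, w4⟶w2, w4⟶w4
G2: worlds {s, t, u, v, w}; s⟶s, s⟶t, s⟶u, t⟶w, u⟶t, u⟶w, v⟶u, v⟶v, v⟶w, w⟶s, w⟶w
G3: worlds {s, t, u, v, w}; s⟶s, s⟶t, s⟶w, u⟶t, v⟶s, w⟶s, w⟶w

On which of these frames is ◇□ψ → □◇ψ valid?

This is the axiom for convergence; its first-order frame correspondent is ∀x ∀y ∀z (Rxy ∧ Rxz → ∃w (Ryw ∧ Rzw)).
G1: satisfies the condition.
G2: fails — Rss and Rst but s and t have no common successor.
G3: fails — Rsw and Rst but w and t have no common successor.

G1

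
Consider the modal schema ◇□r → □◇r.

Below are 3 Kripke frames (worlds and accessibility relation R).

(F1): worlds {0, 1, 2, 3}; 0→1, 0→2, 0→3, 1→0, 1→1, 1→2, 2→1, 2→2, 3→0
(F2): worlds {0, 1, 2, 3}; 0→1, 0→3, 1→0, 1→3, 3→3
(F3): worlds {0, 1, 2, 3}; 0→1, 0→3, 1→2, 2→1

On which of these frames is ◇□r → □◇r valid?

Frame correspondent (Sahlqvist): ∀x ∀y ∀z (Rxy ∧ Rxz → ∃w (Ryw ∧ Rzw)) — i.e. convergence.
(F1): fails — R02 and R03 but 2 and 3 have no common successor.
(F2): holds.
(F3): fails — R01 and R03 but 1 and 3 have no common successor.

(F2)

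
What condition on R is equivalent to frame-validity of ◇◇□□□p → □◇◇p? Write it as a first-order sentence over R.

This is a Sahlqvist (Geach-type) schema ◇^2□^3p → □^1◇^2p.
First-order correspondent: ∀x ∀y ∀z ((xR²y ∧ xRz) → ∃w (yR³w ∧ zR²w)).

∀x ∀y ∀z ((xR²y ∧ xRz) → ∃w (yR³w ∧ zR²w))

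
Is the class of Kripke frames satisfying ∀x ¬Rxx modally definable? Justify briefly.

Not definable by any modal formula

If a class were modally definable it would be closed under surjective bounded morphisms (Goldblatt–Thomason).
The 5-cycle (worlds w0,w1,w2,w3,w4 with w0→w1→w2→w3→w4→w0) is irreflexive, and the map sending every world to a single reflexive point • is a surjective bounded morphism (forth: every edge maps to (•,•); back: every world has a successor). So any modal formula valid on the 5-cycle is also valid on the reflexive point, which is not irreflexive.
So no modal formula (or set of formulas) defines exactly the irreflexive frames.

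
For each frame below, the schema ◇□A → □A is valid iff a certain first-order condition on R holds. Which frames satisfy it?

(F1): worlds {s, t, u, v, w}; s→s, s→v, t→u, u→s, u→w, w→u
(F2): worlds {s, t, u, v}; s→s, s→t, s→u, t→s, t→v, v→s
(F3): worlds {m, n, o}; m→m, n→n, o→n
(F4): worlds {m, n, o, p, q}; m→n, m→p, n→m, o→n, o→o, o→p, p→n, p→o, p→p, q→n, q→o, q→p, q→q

The schema corresponds to the Euclidean property: ∀x ∀y ∀z (Rxy ∧ Rxz → Ryz).
(F1): fails — Rsv and Rsv but not Rvv.
(F2): fails — Rsu and Rsu but not Ruu.
(F3): ✓.
(F4): fails — Rmn and Rmn but not Rnn.
Valid on: (F3).

(F3)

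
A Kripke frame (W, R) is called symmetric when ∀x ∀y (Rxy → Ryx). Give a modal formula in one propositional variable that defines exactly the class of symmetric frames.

q → □◇q

This is symmetry; the standard corresponding axiom is B: q → □◇q.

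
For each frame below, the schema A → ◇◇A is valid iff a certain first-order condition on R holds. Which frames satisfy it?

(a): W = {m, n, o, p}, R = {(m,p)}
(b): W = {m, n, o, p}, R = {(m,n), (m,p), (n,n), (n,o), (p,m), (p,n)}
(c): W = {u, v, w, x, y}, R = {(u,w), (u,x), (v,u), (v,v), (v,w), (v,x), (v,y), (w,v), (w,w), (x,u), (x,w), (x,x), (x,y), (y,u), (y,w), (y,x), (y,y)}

Frame correspondent (Sahlqvist): ∀x ∃w (x = w ∧ xR²w) — i.e. a generalized confluence (Geach) condition.
(a): fails — at m but no w with m=w and mR²w.
(b): fails — at o but no w with o=w and oR²w.
(c): condition met.

(c)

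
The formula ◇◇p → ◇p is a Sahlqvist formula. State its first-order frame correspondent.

This is frame-equivalent to □p → □□p (substitute ¬p for p and contrapose).
Suppose □p→□□p is valid. Take Rxy, Ryz and set V(p)={w : Rxw}. Then □p at x, so □□p at x, so □p at y, so p at z, i.e. Rxz.
The converse is a direct semantic check.
So the correspondent is transitivity.

Transitivity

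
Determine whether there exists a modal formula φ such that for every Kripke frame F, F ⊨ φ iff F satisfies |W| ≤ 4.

Modal frame validity is preserved under disjoint unions.
Any modal formula valid on each of 5 disjoint one-world frames is valid on their disjoint union (validity is preserved under disjoint unions). Each one-world frame has |W|=1≤4, but the union has |W|=5.
So no modal formula (or set of formulas) defines exactly the |W|≤4 frames.

Not modally definable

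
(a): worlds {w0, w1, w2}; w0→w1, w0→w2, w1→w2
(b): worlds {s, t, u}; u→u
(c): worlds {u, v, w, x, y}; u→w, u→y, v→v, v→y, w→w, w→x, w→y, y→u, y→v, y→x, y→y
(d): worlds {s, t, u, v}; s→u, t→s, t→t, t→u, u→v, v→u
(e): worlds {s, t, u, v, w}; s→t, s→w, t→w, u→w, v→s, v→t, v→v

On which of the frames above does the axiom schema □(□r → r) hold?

This is the axiom for shift-reflexivity; its first-order frame correspondent is ∀x ∀y (Rxy → Ryy).
(a): fails — Rw1w2 but not Rw2w2.
(b): condition met.
(c): fails — Ryx but not Rxx.
(d): fails — Ruv but not Rvv.
(e): fails — Ruw but not Rww.
Valid on: (b).

(b)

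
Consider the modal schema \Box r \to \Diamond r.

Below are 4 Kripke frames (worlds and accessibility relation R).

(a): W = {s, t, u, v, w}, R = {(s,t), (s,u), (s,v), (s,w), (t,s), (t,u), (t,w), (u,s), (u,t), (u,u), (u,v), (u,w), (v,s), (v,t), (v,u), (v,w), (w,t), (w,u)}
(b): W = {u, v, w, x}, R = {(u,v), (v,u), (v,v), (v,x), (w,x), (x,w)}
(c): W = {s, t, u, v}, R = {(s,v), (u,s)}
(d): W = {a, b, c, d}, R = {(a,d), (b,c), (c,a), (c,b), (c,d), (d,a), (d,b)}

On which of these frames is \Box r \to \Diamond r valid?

(a), (b), (d)

The schema corresponds to seriality: \forall x \exists y Rxy.
(a): holds.
(b): holds.
(c): fails — world t has no successor.
(d): holds.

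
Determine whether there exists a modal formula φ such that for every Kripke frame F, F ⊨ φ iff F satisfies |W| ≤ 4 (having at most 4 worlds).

Not definable by any modal formula

Modal frame validity is preserved under disjoint unions.
Any modal formula valid on each of 5 disjoint one-world frames is valid on their disjoint union (validity is preserved under disjoint unions). Each one-world frame has |W|=1≤4, but the union has |W|=5.
So the class is not modally definable.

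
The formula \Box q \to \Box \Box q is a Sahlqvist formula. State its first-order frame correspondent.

transitivity: \forall x \forall y \forall z (Rxy \wedge Ryz \to Rxz)

Suppose □q→□□q is valid. Take Rxy, Ryz and set V(q)={w : Rxw}. Then □q at x, so □□q at x, so □q at y, so q at z, i.e. Rxz.
Conversely, on a frame with transitivity the schema holds at every world under every valuation.
So the correspondent is transitivity.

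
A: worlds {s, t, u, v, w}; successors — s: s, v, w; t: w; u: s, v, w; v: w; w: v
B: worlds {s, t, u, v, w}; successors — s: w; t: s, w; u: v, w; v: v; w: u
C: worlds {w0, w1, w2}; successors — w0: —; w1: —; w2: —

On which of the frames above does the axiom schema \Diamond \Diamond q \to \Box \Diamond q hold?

C

Frame correspondent (Sahlqvist): \forall x \forall y \forall z ((x R^2 y \wedge xRz) \to \exists w (y = w \wedge zRw)) — i.e. a generalized confluence (Geach) condition.
A: fails — sR²s, sRv but no w* with s=w* and vRw*.
B: fails — tR²u, tRs but no w* with u=w* and sRw*.
C: satisfies the condition.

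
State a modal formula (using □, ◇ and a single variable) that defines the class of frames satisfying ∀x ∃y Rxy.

□p → ◇p

The condition is seriality. The D schema □p → ◇p defines it.
Suppose □p→◇p is valid. At any x set V(p)=W. Then □p at x, so ◇p at x, so x has a successor.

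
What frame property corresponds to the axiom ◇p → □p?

Suppose ◇p→□p is valid. Take Rxy, Rxz and set V(p)={y}. Then ◇p at x, so □p at x, so p at z, i.e. z=y.
Conversely, any frame satisfying ∀x ∀y ∀z (Rxy ∧ Rxz → y = z) validates the schema.
Frame condition: ∀x ∀y ∀z (Rxy ∧ Rxz → y = z).

Partial functionality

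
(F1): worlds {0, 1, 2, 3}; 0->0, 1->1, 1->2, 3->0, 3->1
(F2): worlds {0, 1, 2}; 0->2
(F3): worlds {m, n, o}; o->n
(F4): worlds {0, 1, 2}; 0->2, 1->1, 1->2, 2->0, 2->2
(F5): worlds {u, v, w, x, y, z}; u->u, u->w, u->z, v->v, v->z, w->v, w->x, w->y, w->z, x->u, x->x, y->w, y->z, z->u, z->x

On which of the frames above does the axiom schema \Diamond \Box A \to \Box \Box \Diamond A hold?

(F2), (F3), (F4)

This is the axiom for a generalized confluence (Geach) condition; its first-order frame correspondent is \forall x \forall y \forall z ((xRy \wedge x R^2 z) \to \exists w (yRw \wedge zRw)).
(F1): fails — 1R1, 1R²2 but no w with 1Rw and 2Rw.
(F2): satisfies the condition.
(F3): satisfies the condition.
(F4): satisfies the condition.
(F5): fails — uRz, uR²v but no t with zRt and vRt.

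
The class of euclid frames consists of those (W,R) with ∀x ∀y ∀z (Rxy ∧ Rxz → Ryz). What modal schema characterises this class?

◇q → □◇q

This is the Euclidean property; the standard corresponding axiom is 5: ◇q → □◇q.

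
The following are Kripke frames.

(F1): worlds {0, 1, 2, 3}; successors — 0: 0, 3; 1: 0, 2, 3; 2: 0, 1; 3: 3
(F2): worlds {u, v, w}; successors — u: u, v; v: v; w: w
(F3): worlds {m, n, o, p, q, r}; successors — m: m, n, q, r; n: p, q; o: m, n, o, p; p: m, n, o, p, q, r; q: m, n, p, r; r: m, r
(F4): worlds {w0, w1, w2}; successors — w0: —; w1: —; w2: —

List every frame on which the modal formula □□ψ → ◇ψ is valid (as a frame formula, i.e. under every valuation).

(F1), (F2), (F3)

The schema corresponds to a generalized confluence (Geach) condition: ∀x ∃w (xR²w ∧ xRw).
(F1): holds.
(F2): holds.
(F3): holds.
(F4): fails — at w0 but no w with w0R²w and w0Rw.
Valid on: (F1), (F2), (F3).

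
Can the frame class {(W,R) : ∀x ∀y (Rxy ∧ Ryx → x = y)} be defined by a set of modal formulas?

If a class were modally definable it would be closed under surjective bounded morphisms (Goldblatt–Thomason).
The 8-cycle (worlds 0,1,2,3,4,5,6,7 with 0→1→2→3→4→5→6→7→0) is antisymmetric. Sending even-indexed worlds to • and odd-indexed worlds to ∘ is a surjective bounded morphism onto the two-world frame with •↔∘, which is not antisymmetric.
So the class is not modally definable.

Not modally definable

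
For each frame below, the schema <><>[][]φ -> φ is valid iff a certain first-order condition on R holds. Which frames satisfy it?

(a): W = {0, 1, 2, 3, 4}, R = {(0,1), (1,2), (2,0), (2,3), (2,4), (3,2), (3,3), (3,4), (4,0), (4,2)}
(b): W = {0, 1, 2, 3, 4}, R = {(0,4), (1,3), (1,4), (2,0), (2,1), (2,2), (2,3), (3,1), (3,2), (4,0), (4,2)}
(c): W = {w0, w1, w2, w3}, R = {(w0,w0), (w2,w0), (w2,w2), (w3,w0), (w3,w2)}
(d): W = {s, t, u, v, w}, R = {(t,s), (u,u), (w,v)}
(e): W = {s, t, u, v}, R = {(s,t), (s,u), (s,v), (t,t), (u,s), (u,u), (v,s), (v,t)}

This is the axiom for a generalized confluence (Geach) condition; its first-order frame correspondent is forall x forall y (x R^2 y -> exists w (y R^2 w & x = w)).
(a): fails — 1R²0 but no w with 0R²w and 1=w.
(b): fails — 1R²0 but no w with 0R²w and 1=w.
(c): fails — w2R²w0 but no w with w0R²w and w2=w.
(d): holds.
(e): fails — sR²t but no w with tR²w and s=w.

(d)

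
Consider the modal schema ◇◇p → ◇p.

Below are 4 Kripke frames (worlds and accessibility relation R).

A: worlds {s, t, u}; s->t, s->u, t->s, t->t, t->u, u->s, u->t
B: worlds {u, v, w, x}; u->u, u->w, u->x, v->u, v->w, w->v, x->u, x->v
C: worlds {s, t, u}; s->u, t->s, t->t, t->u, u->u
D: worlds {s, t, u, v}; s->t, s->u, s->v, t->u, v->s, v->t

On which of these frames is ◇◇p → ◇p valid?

C

This is the axiom for transitivity; its first-order frame correspondent is ∀x ∀y ∀z (Rxy ∧ Ryz → Rxz).
A: fails — Rut and Rtu but not Ruu.
B: fails — Ruw and Rwv but not Ruv.
C: satisfies the condition.
D: fails — Rvt and Rtu but not Rvu.
Valid on: C.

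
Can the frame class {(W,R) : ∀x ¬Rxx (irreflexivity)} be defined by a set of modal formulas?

Not modally definable

If a class were modally definable it would be closed under surjective bounded morphisms (Goldblatt–Thomason).
The 2-cycle (worlds s,t with s→t→s) is irreflexive, and the map sending every world to a single reflexive point • is a surjective bounded morphism (forth: every edge maps to (•,•); back: every world has a successor). So any modal formula valid on the 2-cycle is also valid on the reflexive point, which is not irreflexive.
Hence irreflexivity is not modally definable.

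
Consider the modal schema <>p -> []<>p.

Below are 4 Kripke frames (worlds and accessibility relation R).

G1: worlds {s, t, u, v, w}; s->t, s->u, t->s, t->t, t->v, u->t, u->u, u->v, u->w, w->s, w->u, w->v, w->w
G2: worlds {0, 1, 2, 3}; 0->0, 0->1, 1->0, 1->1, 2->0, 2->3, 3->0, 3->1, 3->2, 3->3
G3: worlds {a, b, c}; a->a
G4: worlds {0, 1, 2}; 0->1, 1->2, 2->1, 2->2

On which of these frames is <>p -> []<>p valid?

G3

This is the axiom for the Euclidean property; its first-order frame correspondent is forall x forall y forall z (Rxy & Rxz -> Ryz).
G1: fails — Rst and Rsu but not Rtu.
G2: fails — R20 and R23 but not R03.
G3: ✓.
G4: fails — R01 and R01 but not R11.
Valid on: G3.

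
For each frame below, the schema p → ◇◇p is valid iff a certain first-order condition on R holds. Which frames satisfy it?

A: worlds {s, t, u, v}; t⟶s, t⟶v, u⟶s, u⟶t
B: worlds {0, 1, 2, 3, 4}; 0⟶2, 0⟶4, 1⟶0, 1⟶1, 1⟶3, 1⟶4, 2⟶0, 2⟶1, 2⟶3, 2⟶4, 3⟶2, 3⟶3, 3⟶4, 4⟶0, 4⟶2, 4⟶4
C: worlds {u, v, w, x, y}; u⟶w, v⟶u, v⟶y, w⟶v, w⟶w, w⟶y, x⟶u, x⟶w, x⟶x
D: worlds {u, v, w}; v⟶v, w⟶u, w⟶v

B

The schema corresponds to a generalized confluence (Geach) condition: ∀x ∃w (x = w ∧ xR²w).
A: fails — at s but no w with s=w and sR²w.
B: satisfies the condition.
C: fails — at u but no t with u=t and uR²t.
D: fails — at u but no t with u=t and uR²t.
Valid on: B.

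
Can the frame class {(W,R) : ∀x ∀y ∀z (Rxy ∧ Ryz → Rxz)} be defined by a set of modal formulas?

Yes — defined by □p → □□p

The condition is transitivity. A defining modal formula is □p → □□p.
Suppose □p→□□p is valid. Take Rxy, Ryz and set V(p)={w : Rxw}. Then □p at x, so □□p at x, so □p at y, so p at z, i.e. Rxz.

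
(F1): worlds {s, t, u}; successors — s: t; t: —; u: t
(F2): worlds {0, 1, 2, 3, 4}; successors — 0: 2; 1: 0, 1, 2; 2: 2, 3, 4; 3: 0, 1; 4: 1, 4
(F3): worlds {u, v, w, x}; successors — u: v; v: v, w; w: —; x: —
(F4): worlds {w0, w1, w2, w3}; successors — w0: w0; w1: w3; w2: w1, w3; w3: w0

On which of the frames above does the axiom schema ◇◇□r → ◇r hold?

(F1)

This is the axiom for a generalized confluence (Geach) condition; its first-order frame correspondent is ∀x ∀y (xR²y → ∃w (yRw ∧ xRw)).
(F1): ✓.
(F2): fails — 0R²3 but no w with 3Rw and 0Rw.
(F3): fails — uR²w but no t with wRt and uRt.
(F4): fails — w1R²w0 but no w with w0Rw and w1Rw.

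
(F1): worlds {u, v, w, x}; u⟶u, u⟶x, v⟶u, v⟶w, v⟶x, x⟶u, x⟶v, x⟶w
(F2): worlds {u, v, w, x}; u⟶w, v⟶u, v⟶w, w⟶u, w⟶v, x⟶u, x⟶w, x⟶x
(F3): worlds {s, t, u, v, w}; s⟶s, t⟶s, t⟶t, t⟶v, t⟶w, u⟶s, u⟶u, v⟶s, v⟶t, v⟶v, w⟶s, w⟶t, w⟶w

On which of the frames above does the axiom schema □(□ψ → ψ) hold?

This is the axiom for shift-reflexivity; its first-order frame correspondent is ∀x ∀y (Rxy → Ryy).
(F1): fails — Rxw but not Rww.
(F2): fails — Rxw but not Rww.
(F3): satisfies the condition.
Valid on: (F3).

(F3)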